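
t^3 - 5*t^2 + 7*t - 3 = (t - 3)*(t - 1)^2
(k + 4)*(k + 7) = k^2 + 11*k + 28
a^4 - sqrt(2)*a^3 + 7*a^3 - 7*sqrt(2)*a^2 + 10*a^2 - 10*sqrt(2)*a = a*(a + 2)*(a + 5)*(a - sqrt(2))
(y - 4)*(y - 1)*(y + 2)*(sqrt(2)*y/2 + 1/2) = sqrt(2)*y^4/2 - 3*sqrt(2)*y^3/2 + y^3/2 - 3*sqrt(2)*y^2 - 3*y^2/2 - 3*y + 4*sqrt(2)*y + 4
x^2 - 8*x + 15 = (x - 5)*(x - 3)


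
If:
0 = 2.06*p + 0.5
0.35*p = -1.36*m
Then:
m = 0.06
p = -0.24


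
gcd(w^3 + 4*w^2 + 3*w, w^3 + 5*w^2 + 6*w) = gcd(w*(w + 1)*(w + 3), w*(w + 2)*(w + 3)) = w^2 + 3*w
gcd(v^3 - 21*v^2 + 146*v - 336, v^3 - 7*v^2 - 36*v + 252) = v^2 - 13*v + 42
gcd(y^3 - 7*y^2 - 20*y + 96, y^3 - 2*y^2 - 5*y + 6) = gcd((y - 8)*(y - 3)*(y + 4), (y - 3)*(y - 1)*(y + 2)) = y - 3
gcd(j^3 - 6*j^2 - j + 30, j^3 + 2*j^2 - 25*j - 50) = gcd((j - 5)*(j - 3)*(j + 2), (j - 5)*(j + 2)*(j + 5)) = j^2 - 3*j - 10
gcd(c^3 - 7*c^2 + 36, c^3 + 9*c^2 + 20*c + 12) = c + 2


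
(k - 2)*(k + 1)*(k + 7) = k^3 + 6*k^2 - 9*k - 14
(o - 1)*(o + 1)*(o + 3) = o^3 + 3*o^2 - o - 3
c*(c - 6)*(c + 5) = c^3 - c^2 - 30*c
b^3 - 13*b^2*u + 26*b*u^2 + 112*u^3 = (b - 8*u)*(b - 7*u)*(b + 2*u)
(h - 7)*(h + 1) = h^2 - 6*h - 7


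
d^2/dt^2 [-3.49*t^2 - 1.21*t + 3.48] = -6.98000000000000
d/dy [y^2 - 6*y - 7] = 2*y - 6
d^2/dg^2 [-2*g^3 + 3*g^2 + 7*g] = 6 - 12*g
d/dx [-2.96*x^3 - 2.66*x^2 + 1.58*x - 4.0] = -8.88*x^2 - 5.32*x + 1.58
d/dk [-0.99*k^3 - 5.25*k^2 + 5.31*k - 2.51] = -2.97*k^2 - 10.5*k + 5.31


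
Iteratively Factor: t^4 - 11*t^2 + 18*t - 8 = (t - 1)*(t^3 + t^2 - 10*t + 8) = (t - 2)*(t - 1)*(t^2 + 3*t - 4) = (t - 2)*(t - 1)^2*(t + 4)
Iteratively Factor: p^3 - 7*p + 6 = (p + 3)*(p^2 - 3*p + 2) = (p - 2)*(p + 3)*(p - 1)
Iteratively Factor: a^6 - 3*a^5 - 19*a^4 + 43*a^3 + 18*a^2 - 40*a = (a + 1)*(a^5 - 4*a^4 - 15*a^3 + 58*a^2 - 40*a) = a*(a + 1)*(a^4 - 4*a^3 - 15*a^2 + 58*a - 40) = a*(a - 2)*(a + 1)*(a^3 - 2*a^2 - 19*a + 20) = a*(a - 2)*(a + 1)*(a + 4)*(a^2 - 6*a + 5) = a*(a - 5)*(a - 2)*(a + 1)*(a + 4)*(a - 1)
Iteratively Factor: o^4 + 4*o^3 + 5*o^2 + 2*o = (o + 2)*(o^3 + 2*o^2 + o) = o*(o + 2)*(o^2 + 2*o + 1) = o*(o + 1)*(o + 2)*(o + 1)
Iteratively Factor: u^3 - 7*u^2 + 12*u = (u - 4)*(u^2 - 3*u) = (u - 4)*(u - 3)*(u)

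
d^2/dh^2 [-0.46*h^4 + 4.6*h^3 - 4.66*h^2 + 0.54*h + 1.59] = -5.52*h^2 + 27.6*h - 9.32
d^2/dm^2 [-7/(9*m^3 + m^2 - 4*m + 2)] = 14*((27*m + 1)*(9*m^3 + m^2 - 4*m + 2) - (27*m^2 + 2*m - 4)^2)/(9*m^3 + m^2 - 4*m + 2)^3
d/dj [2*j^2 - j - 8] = 4*j - 1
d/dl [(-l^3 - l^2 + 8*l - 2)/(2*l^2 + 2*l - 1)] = (-2*l^4 - 4*l^3 - 15*l^2 + 10*l - 4)/(4*l^4 + 8*l^3 - 4*l + 1)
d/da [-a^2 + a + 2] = 1 - 2*a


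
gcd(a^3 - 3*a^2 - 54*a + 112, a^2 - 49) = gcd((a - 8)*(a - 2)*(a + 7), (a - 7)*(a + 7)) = a + 7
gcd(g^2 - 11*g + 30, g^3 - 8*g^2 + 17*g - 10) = g - 5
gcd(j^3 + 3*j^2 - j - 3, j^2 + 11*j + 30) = 1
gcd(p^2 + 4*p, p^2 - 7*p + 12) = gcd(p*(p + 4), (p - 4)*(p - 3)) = 1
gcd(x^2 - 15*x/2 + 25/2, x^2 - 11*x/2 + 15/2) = x - 5/2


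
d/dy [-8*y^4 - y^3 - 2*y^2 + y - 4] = -32*y^3 - 3*y^2 - 4*y + 1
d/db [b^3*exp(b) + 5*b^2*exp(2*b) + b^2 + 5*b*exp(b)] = b^3*exp(b) + 10*b^2*exp(2*b) + 3*b^2*exp(b) + 10*b*exp(2*b) + 5*b*exp(b) + 2*b + 5*exp(b)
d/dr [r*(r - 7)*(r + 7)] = 3*r^2 - 49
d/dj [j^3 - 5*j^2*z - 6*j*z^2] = 3*j^2 - 10*j*z - 6*z^2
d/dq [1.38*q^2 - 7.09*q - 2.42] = 2.76*q - 7.09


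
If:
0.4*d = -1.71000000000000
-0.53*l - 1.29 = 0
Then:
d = -4.28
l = -2.43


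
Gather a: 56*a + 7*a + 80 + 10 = 63*a + 90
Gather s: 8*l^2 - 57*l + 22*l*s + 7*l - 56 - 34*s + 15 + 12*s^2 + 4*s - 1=8*l^2 - 50*l + 12*s^2 + s*(22*l - 30) - 42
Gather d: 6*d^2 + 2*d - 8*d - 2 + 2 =6*d^2 - 6*d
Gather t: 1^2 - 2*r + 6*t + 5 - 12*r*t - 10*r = -12*r + t*(6 - 12*r) + 6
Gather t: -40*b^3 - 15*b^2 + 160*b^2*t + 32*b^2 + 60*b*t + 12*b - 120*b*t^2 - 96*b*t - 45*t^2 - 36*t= -40*b^3 + 17*b^2 + 12*b + t^2*(-120*b - 45) + t*(160*b^2 - 36*b - 36)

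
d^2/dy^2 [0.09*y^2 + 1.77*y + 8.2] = 0.180000000000000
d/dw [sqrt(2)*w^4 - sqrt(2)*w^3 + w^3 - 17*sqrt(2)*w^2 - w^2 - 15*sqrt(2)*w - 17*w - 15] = 4*sqrt(2)*w^3 - 3*sqrt(2)*w^2 + 3*w^2 - 34*sqrt(2)*w - 2*w - 15*sqrt(2) - 17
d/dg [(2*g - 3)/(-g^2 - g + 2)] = (-2*g^2 - 2*g + (2*g - 3)*(2*g + 1) + 4)/(g^2 + g - 2)^2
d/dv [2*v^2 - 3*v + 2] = 4*v - 3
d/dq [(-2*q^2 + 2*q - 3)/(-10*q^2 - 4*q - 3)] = 2*(14*q^2 - 24*q - 9)/(100*q^4 + 80*q^3 + 76*q^2 + 24*q + 9)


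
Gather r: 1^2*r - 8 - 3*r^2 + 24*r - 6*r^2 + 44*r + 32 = -9*r^2 + 69*r + 24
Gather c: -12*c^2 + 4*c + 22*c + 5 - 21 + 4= -12*c^2 + 26*c - 12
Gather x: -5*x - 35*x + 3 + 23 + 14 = 40 - 40*x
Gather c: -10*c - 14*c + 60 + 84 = 144 - 24*c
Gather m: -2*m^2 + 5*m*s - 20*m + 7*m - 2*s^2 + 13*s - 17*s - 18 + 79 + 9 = -2*m^2 + m*(5*s - 13) - 2*s^2 - 4*s + 70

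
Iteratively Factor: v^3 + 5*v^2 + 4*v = (v + 4)*(v^2 + v) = (v + 1)*(v + 4)*(v)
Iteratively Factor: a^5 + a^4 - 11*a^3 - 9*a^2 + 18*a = (a - 1)*(a^4 + 2*a^3 - 9*a^2 - 18*a) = (a - 3)*(a - 1)*(a^3 + 5*a^2 + 6*a) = a*(a - 3)*(a - 1)*(a^2 + 5*a + 6) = a*(a - 3)*(a - 1)*(a + 2)*(a + 3)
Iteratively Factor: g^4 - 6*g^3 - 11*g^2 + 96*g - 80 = (g - 1)*(g^3 - 5*g^2 - 16*g + 80) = (g - 4)*(g - 1)*(g^2 - g - 20) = (g - 4)*(g - 1)*(g + 4)*(g - 5)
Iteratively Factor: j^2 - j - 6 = (j + 2)*(j - 3)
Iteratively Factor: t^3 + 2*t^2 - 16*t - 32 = (t + 2)*(t^2 - 16) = (t + 2)*(t + 4)*(t - 4)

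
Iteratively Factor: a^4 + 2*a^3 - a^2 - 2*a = (a + 1)*(a^3 + a^2 - 2*a) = (a - 1)*(a + 1)*(a^2 + 2*a) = a*(a - 1)*(a + 1)*(a + 2)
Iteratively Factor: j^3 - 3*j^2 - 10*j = (j - 5)*(j^2 + 2*j) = j*(j - 5)*(j + 2)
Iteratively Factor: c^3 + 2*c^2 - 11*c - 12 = (c + 1)*(c^2 + c - 12) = (c - 3)*(c + 1)*(c + 4)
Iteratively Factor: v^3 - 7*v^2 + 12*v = (v - 4)*(v^2 - 3*v) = v*(v - 4)*(v - 3)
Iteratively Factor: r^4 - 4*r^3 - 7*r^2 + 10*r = (r + 2)*(r^3 - 6*r^2 + 5*r) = r*(r + 2)*(r^2 - 6*r + 5) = r*(r - 1)*(r + 2)*(r - 5)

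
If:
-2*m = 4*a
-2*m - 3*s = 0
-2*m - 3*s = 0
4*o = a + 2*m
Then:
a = 3*s/4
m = -3*s/2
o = -9*s/16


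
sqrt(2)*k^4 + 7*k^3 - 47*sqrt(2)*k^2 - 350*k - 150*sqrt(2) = (k - 5*sqrt(2))*(k + 3*sqrt(2))*(k + 5*sqrt(2))*(sqrt(2)*k + 1)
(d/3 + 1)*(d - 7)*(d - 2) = d^3/3 - 2*d^2 - 13*d/3 + 14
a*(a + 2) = a^2 + 2*a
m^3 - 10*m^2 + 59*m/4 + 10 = (m - 8)*(m - 5/2)*(m + 1/2)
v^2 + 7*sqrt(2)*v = v*(v + 7*sqrt(2))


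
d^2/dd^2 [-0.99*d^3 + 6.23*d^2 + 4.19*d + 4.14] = 12.46 - 5.94*d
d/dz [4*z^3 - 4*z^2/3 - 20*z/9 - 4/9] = 12*z^2 - 8*z/3 - 20/9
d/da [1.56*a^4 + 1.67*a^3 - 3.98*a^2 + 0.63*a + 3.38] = 6.24*a^3 + 5.01*a^2 - 7.96*a + 0.63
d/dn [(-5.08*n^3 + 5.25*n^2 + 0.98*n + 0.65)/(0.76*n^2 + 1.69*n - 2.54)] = (-3.8608*n^4 - 17.1704*n^3 + 46.8373*n^2 - 27.658*n - 3.5877)/(0.5776*n^4 + 2.5688*n^3 - 1.0047*n^2 - 8.5852*n + 6.4516)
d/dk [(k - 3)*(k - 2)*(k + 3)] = 3*k^2 - 4*k - 9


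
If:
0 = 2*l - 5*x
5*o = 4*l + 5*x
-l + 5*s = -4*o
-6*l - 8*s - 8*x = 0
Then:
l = 0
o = 0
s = 0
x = 0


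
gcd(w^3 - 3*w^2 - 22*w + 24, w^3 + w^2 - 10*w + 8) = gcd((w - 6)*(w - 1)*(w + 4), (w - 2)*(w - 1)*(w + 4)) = w^2 + 3*w - 4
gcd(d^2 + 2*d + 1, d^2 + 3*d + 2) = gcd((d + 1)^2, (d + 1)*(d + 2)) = d + 1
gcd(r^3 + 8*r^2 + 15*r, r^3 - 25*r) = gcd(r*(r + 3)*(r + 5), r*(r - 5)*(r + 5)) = r^2 + 5*r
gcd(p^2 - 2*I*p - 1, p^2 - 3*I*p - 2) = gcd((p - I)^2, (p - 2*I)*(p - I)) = p - I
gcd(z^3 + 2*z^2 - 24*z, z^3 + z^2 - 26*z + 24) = z^2 + 2*z - 24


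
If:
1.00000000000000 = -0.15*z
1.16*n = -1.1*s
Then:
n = -0.948275862068966*s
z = -6.67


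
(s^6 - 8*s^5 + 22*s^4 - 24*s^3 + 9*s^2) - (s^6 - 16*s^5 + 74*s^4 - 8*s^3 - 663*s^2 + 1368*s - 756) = 8*s^5 - 52*s^4 - 16*s^3 + 672*s^2 - 1368*s + 756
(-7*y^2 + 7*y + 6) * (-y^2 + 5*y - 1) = 7*y^4 - 42*y^3 + 36*y^2 + 23*y - 6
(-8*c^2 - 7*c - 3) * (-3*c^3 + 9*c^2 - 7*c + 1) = 24*c^5 - 51*c^4 + 2*c^3 + 14*c^2 + 14*c - 3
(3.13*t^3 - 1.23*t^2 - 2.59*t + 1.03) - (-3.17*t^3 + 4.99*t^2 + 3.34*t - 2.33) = 6.3*t^3 - 6.22*t^2 - 5.93*t + 3.36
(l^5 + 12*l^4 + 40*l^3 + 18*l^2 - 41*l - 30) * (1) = l^5 + 12*l^4 + 40*l^3 + 18*l^2 - 41*l - 30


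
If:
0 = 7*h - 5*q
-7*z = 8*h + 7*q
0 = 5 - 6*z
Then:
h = -175/534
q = -245/534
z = 5/6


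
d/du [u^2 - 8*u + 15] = 2*u - 8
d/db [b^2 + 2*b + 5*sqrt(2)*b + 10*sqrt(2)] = 2*b + 2 + 5*sqrt(2)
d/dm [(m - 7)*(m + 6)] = 2*m - 1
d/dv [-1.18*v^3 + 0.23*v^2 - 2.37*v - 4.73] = -3.54*v^2 + 0.46*v - 2.37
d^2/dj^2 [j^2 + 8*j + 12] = 2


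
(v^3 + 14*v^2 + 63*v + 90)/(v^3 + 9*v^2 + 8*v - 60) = (v + 3)/(v - 2)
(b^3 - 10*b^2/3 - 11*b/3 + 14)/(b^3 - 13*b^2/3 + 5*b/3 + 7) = (b + 2)/(b + 1)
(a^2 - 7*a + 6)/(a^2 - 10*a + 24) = (a - 1)/(a - 4)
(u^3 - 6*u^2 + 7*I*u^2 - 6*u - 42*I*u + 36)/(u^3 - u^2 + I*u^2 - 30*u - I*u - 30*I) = (u + 6*I)/(u + 5)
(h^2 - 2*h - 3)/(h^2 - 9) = (h + 1)/(h + 3)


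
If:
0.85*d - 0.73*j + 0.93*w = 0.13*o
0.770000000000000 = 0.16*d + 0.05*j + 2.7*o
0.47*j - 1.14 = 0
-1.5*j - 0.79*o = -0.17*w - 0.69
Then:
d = -25.54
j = 2.43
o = 1.75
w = 25.49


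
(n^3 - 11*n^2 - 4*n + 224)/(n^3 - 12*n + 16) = (n^2 - 15*n + 56)/(n^2 - 4*n + 4)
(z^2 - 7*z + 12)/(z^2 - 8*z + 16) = (z - 3)/(z - 4)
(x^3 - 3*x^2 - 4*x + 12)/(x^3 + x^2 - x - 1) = (x^3 - 3*x^2 - 4*x + 12)/(x^3 + x^2 - x - 1)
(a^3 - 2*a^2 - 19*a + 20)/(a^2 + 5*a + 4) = (a^2 - 6*a + 5)/(a + 1)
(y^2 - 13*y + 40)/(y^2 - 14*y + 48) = (y - 5)/(y - 6)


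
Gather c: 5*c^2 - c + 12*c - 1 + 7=5*c^2 + 11*c + 6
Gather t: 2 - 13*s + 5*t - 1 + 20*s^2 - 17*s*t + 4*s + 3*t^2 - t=20*s^2 - 9*s + 3*t^2 + t*(4 - 17*s) + 1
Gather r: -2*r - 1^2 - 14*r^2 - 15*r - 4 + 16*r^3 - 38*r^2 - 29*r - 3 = 16*r^3 - 52*r^2 - 46*r - 8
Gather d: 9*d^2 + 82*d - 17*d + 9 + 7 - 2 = 9*d^2 + 65*d + 14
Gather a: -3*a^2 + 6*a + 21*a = -3*a^2 + 27*a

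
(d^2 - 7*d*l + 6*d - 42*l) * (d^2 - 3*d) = d^4 - 7*d^3*l + 3*d^3 - 21*d^2*l - 18*d^2 + 126*d*l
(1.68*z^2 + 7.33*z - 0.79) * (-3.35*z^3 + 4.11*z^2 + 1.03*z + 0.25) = -5.628*z^5 - 17.6507*z^4 + 34.5032*z^3 + 4.723*z^2 + 1.0188*z - 0.1975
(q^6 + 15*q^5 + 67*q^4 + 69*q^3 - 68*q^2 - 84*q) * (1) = q^6 + 15*q^5 + 67*q^4 + 69*q^3 - 68*q^2 - 84*q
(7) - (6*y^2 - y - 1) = -6*y^2 + y + 8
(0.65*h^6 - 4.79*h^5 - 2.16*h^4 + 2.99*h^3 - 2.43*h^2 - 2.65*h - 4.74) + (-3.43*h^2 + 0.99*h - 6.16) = 0.65*h^6 - 4.79*h^5 - 2.16*h^4 + 2.99*h^3 - 5.86*h^2 - 1.66*h - 10.9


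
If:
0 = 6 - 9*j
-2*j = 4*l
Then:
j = 2/3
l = -1/3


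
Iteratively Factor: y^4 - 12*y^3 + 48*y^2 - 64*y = (y - 4)*(y^3 - 8*y^2 + 16*y) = (y - 4)^2*(y^2 - 4*y) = (y - 4)^3*(y)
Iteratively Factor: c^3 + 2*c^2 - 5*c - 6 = (c - 2)*(c^2 + 4*c + 3) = (c - 2)*(c + 3)*(c + 1)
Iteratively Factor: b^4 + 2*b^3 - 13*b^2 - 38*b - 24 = (b + 2)*(b^3 - 13*b - 12) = (b - 4)*(b + 2)*(b^2 + 4*b + 3) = (b - 4)*(b + 1)*(b + 2)*(b + 3)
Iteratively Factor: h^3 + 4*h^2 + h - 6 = (h + 3)*(h^2 + h - 2) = (h + 2)*(h + 3)*(h - 1)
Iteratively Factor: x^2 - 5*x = (x)*(x - 5)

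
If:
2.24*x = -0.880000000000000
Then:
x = -0.39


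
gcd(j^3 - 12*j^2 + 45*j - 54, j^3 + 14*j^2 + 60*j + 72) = 1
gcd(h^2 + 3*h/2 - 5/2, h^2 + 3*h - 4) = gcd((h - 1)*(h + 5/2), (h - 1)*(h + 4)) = h - 1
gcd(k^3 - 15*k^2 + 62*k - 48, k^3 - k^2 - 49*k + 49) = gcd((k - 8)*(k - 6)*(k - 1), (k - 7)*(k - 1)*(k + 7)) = k - 1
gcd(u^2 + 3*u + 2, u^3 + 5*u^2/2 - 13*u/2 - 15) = u + 2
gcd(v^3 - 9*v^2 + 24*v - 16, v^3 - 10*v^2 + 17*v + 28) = v - 4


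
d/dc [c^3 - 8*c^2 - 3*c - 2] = 3*c^2 - 16*c - 3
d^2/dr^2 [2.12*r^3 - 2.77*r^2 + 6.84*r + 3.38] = 12.72*r - 5.54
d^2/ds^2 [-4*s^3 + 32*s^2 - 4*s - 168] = 64 - 24*s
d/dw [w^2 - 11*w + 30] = 2*w - 11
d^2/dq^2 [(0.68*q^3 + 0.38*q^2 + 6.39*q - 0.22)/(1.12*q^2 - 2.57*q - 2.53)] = (8.88178419700125e-16*q^5 + 31.055176*q^3 + 31.333368*q^2 + 138.555384*q - 82.385094)/(1.404928*q^6 - 9.671424*q^5 + 12.671568*q^4 + 26.719519*q^3 - 28.624167*q^2 - 49.350939*q - 16.194277)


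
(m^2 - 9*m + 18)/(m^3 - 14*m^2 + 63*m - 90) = 1/(m - 5)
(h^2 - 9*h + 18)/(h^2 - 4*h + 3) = (h - 6)/(h - 1)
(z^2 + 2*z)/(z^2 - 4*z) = (z + 2)/(z - 4)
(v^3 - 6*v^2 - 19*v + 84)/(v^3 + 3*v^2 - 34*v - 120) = (v^2 - 10*v + 21)/(v^2 - v - 30)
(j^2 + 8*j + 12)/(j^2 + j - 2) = (j + 6)/(j - 1)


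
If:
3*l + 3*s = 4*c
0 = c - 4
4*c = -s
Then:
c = 4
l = 64/3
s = -16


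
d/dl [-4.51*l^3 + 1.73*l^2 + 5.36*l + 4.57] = -13.53*l^2 + 3.46*l + 5.36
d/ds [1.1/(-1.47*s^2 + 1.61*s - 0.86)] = (3.234*s - 1.771)/(1.47*s^2 - 1.61*s + 0.86)^2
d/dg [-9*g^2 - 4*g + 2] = -18*g - 4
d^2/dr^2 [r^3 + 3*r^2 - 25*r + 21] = 6*r + 6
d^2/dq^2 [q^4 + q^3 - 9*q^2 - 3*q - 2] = 12*q^2 + 6*q - 18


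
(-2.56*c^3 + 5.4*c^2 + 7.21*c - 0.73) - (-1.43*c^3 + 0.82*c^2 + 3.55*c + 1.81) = -1.13*c^3 + 4.58*c^2 + 3.66*c - 2.54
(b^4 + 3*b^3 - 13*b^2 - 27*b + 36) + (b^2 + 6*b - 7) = b^4 + 3*b^3 - 12*b^2 - 21*b + 29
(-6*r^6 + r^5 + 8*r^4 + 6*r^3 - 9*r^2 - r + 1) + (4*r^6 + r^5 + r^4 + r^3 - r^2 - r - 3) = -2*r^6 + 2*r^5 + 9*r^4 + 7*r^3 - 10*r^2 - 2*r - 2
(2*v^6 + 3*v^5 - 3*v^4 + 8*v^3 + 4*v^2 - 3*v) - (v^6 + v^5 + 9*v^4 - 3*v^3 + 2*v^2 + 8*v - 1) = v^6 + 2*v^5 - 12*v^4 + 11*v^3 + 2*v^2 - 11*v + 1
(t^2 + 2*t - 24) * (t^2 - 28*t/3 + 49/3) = t^4 - 22*t^3/3 - 79*t^2/3 + 770*t/3 - 392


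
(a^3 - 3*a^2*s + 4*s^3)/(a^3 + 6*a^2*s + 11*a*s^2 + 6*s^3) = (a^2 - 4*a*s + 4*s^2)/(a^2 + 5*a*s + 6*s^2)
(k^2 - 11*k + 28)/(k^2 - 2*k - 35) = (k - 4)/(k + 5)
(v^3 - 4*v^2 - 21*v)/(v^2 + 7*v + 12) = v*(v - 7)/(v + 4)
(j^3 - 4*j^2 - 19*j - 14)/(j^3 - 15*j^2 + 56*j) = (j^2 + 3*j + 2)/(j*(j - 8))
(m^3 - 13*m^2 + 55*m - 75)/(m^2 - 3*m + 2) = (m^3 - 13*m^2 + 55*m - 75)/(m^2 - 3*m + 2)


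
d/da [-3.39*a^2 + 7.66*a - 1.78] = 7.66 - 6.78*a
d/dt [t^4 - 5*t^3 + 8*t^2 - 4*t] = 4*t^3 - 15*t^2 + 16*t - 4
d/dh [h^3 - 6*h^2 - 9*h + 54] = 3*h^2 - 12*h - 9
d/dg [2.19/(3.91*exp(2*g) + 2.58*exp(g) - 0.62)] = (-17.1258*exp(g) - 5.6502)*exp(g)/(3.91*exp(2*g) + 2.58*exp(g) - 0.62)^2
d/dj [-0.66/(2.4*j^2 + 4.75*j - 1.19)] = (3.168*j + 3.135)/(2.4*j^2 + 4.75*j - 1.19)^2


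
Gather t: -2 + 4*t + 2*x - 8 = 4*t + 2*x - 10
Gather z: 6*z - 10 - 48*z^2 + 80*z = -48*z^2 + 86*z - 10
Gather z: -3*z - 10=-3*z - 10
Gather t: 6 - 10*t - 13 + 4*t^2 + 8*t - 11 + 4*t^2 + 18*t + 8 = 8*t^2 + 16*t - 10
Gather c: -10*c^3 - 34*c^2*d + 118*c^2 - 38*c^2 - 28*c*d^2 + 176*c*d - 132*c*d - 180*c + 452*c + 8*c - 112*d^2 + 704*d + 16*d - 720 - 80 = -10*c^3 + c^2*(80 - 34*d) + c*(-28*d^2 + 44*d + 280) - 112*d^2 + 720*d - 800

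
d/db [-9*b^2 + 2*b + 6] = 2 - 18*b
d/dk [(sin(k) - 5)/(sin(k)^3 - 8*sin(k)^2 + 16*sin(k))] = (15*sin(k) + cos(2*k) - 21)*cos(k)/((sin(k) - 4)^3*sin(k)^2)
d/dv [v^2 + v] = 2*v + 1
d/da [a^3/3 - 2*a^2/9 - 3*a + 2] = a^2 - 4*a/9 - 3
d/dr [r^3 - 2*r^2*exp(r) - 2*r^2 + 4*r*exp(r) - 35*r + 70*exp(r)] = -2*r^2*exp(r) + 3*r^2 - 4*r + 74*exp(r) - 35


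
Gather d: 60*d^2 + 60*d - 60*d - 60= 60*d^2 - 60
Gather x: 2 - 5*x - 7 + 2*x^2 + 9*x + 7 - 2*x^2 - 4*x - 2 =0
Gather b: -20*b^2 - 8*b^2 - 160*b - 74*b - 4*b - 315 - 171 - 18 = -28*b^2 - 238*b - 504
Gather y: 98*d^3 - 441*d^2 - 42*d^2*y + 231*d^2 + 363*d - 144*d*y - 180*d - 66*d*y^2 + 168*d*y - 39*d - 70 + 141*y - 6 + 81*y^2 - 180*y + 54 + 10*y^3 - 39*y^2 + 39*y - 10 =98*d^3 - 210*d^2 + 144*d + 10*y^3 + y^2*(42 - 66*d) + y*(-42*d^2 + 24*d) - 32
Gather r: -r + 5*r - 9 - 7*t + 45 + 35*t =4*r + 28*t + 36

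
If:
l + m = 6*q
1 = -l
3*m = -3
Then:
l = -1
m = -1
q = -1/3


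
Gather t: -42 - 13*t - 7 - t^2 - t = -t^2 - 14*t - 49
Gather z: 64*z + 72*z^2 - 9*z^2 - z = 63*z^2 + 63*z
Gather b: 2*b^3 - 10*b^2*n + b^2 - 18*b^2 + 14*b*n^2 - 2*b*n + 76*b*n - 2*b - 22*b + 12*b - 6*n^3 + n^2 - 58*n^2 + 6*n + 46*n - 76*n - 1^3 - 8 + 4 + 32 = 2*b^3 + b^2*(-10*n - 17) + b*(14*n^2 + 74*n - 12) - 6*n^3 - 57*n^2 - 24*n + 27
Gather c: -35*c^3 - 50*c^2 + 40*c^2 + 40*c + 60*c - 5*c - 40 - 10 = -35*c^3 - 10*c^2 + 95*c - 50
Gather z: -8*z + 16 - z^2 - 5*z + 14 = -z^2 - 13*z + 30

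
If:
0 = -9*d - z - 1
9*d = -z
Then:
No Solution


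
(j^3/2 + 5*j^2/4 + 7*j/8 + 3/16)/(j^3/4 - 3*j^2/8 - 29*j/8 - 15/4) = (4*j^2 + 4*j + 1)/(2*(j^2 - 3*j - 10))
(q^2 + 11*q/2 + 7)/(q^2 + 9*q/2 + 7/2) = (q + 2)/(q + 1)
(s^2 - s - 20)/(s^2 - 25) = (s + 4)/(s + 5)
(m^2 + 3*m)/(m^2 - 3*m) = (m + 3)/(m - 3)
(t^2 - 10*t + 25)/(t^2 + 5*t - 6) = (t^2 - 10*t + 25)/(t^2 + 5*t - 6)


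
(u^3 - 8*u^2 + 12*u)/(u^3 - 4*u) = (u - 6)/(u + 2)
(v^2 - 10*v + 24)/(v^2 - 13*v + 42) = (v - 4)/(v - 7)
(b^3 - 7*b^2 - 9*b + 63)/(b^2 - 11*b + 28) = (b^2 - 9)/(b - 4)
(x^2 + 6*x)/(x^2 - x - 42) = x/(x - 7)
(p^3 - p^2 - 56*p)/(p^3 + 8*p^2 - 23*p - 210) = p*(p - 8)/(p^2 + p - 30)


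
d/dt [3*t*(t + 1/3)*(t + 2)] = 9*t^2 + 14*t + 2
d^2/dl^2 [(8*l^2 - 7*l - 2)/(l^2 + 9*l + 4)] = 2*(-79*l^3 - 102*l^2 + 30*l + 226)/(l^6 + 27*l^5 + 255*l^4 + 945*l^3 + 1020*l^2 + 432*l + 64)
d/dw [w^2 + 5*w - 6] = 2*w + 5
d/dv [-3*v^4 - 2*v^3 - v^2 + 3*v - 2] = -12*v^3 - 6*v^2 - 2*v + 3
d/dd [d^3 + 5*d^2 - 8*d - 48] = 3*d^2 + 10*d - 8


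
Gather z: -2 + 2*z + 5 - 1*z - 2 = z + 1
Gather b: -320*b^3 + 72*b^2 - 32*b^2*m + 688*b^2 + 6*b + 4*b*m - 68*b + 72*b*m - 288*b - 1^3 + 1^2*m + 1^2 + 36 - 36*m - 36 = -320*b^3 + b^2*(760 - 32*m) + b*(76*m - 350) - 35*m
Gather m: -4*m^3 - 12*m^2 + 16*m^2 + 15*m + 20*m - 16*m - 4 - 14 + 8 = -4*m^3 + 4*m^2 + 19*m - 10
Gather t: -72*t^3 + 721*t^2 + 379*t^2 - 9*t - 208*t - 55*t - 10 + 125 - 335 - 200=-72*t^3 + 1100*t^2 - 272*t - 420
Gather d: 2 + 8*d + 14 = 8*d + 16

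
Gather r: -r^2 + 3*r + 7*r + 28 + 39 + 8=-r^2 + 10*r + 75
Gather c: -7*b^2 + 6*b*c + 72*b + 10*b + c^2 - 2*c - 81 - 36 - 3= -7*b^2 + 82*b + c^2 + c*(6*b - 2) - 120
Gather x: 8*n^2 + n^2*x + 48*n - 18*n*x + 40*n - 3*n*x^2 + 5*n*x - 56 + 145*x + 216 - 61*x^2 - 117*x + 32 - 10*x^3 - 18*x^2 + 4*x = 8*n^2 + 88*n - 10*x^3 + x^2*(-3*n - 79) + x*(n^2 - 13*n + 32) + 192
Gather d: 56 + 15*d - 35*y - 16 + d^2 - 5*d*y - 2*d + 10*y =d^2 + d*(13 - 5*y) - 25*y + 40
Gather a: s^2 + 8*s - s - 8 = s^2 + 7*s - 8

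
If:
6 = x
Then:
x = 6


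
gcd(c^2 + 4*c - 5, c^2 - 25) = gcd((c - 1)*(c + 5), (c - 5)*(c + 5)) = c + 5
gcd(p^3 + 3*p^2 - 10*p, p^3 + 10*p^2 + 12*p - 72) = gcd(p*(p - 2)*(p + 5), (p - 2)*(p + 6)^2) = p - 2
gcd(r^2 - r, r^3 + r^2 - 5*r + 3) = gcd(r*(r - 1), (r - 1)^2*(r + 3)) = r - 1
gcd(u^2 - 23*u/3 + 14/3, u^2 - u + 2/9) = u - 2/3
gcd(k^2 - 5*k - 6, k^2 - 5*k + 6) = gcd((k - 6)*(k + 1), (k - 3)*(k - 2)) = 1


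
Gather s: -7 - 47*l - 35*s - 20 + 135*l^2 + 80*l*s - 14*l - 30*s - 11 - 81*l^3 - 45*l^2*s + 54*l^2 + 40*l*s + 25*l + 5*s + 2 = -81*l^3 + 189*l^2 - 36*l + s*(-45*l^2 + 120*l - 60) - 36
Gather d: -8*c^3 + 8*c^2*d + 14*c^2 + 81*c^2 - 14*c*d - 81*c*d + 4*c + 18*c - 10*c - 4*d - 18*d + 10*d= -8*c^3 + 95*c^2 + 12*c + d*(8*c^2 - 95*c - 12)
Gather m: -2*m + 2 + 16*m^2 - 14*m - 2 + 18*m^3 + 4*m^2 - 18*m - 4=18*m^3 + 20*m^2 - 34*m - 4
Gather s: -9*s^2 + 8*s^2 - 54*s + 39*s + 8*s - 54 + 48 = -s^2 - 7*s - 6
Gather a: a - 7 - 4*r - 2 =a - 4*r - 9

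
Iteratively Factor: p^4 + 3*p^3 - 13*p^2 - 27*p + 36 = (p + 3)*(p^3 - 13*p + 12) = (p - 1)*(p + 3)*(p^2 + p - 12) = (p - 1)*(p + 3)*(p + 4)*(p - 3)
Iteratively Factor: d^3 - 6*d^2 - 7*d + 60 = (d - 4)*(d^2 - 2*d - 15) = (d - 5)*(d - 4)*(d + 3)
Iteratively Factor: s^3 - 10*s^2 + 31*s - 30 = (s - 3)*(s^2 - 7*s + 10) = (s - 3)*(s - 2)*(s - 5)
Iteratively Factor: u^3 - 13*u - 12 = (u + 3)*(u^2 - 3*u - 4) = (u + 1)*(u + 3)*(u - 4)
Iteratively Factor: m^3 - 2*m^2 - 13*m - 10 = (m + 1)*(m^2 - 3*m - 10) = (m - 5)*(m + 1)*(m + 2)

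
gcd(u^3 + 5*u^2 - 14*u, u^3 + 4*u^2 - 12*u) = u^2 - 2*u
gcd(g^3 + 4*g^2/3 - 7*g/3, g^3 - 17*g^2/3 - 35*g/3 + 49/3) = g^2 + 4*g/3 - 7/3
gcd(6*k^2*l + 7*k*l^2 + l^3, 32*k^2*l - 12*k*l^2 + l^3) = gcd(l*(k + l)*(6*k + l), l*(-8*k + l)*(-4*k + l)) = l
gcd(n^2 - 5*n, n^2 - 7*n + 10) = n - 5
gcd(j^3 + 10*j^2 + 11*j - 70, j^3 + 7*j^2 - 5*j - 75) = j + 5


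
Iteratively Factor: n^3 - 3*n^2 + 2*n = (n)*(n^2 - 3*n + 2) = n*(n - 1)*(n - 2)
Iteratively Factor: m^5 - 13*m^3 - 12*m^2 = (m)*(m^4 - 13*m^2 - 12*m) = m*(m - 4)*(m^3 + 4*m^2 + 3*m) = m*(m - 4)*(m + 1)*(m^2 + 3*m) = m*(m - 4)*(m + 1)*(m + 3)*(m)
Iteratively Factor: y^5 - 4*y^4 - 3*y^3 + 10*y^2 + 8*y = (y - 4)*(y^4 - 3*y^2 - 2*y) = y*(y - 4)*(y^3 - 3*y - 2) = y*(y - 4)*(y + 1)*(y^2 - y - 2) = y*(y - 4)*(y - 2)*(y + 1)*(y + 1)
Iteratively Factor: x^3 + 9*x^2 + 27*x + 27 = (x + 3)*(x^2 + 6*x + 9) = (x + 3)^2*(x + 3)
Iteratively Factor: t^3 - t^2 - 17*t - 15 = (t + 1)*(t^2 - 2*t - 15) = (t - 5)*(t + 1)*(t + 3)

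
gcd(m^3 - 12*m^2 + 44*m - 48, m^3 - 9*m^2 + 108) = m - 6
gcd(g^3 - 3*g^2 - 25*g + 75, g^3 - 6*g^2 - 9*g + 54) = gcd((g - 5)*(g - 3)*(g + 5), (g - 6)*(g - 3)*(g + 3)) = g - 3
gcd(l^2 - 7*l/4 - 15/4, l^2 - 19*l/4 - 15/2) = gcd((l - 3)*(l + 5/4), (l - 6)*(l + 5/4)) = l + 5/4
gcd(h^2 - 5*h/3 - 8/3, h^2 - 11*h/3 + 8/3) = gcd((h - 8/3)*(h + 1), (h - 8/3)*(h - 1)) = h - 8/3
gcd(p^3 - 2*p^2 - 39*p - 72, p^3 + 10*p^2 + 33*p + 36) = p^2 + 6*p + 9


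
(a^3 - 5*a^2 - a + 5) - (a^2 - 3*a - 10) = a^3 - 6*a^2 + 2*a + 15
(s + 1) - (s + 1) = 0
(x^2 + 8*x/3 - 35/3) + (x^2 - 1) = 2*x^2 + 8*x/3 - 38/3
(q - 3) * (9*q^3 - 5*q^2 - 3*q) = 9*q^4 - 32*q^3 + 12*q^2 + 9*q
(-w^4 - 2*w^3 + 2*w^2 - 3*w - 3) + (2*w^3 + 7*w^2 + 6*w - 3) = -w^4 + 9*w^2 + 3*w - 6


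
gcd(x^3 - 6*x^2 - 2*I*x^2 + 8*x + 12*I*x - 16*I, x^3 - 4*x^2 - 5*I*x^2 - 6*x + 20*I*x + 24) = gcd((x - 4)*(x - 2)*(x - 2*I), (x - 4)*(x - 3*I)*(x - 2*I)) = x^2 + x*(-4 - 2*I) + 8*I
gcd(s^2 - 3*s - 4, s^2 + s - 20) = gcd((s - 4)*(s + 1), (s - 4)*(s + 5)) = s - 4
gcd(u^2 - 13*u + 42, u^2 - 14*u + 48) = u - 6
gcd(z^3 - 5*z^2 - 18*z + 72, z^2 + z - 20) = 1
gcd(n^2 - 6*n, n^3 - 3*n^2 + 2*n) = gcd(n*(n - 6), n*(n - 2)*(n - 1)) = n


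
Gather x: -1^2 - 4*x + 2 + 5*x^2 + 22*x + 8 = 5*x^2 + 18*x + 9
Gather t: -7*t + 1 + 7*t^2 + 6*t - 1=7*t^2 - t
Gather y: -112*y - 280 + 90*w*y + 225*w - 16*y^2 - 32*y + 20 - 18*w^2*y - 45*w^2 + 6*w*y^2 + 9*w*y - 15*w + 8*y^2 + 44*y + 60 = -45*w^2 + 210*w + y^2*(6*w - 8) + y*(-18*w^2 + 99*w - 100) - 200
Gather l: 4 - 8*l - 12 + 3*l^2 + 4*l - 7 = 3*l^2 - 4*l - 15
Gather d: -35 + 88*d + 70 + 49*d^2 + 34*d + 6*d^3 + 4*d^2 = 6*d^3 + 53*d^2 + 122*d + 35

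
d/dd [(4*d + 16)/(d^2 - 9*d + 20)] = 4*(-d^2 - 8*d + 56)/(d^4 - 18*d^3 + 121*d^2 - 360*d + 400)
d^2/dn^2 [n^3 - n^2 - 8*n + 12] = 6*n - 2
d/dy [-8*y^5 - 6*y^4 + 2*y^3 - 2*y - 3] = -40*y^4 - 24*y^3 + 6*y^2 - 2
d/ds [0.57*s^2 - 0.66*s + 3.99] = 1.14*s - 0.66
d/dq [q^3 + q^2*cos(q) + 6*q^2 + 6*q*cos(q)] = -q^2*sin(q) + 3*q^2 - 6*q*sin(q) + 2*q*cos(q) + 12*q + 6*cos(q)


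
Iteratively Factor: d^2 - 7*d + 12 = (d - 3)*(d - 4)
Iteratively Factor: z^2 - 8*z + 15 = (z - 3)*(z - 5)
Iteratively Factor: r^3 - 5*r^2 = (r)*(r^2 - 5*r) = r*(r - 5)*(r)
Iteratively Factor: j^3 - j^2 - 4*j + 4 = (j - 1)*(j^2 - 4) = (j - 2)*(j - 1)*(j + 2)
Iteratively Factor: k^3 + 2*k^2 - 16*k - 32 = (k - 4)*(k^2 + 6*k + 8) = (k - 4)*(k + 2)*(k + 4)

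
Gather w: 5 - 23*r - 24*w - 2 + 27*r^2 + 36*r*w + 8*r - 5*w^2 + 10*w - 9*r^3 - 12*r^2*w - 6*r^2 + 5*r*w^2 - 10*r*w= -9*r^3 + 21*r^2 - 15*r + w^2*(5*r - 5) + w*(-12*r^2 + 26*r - 14) + 3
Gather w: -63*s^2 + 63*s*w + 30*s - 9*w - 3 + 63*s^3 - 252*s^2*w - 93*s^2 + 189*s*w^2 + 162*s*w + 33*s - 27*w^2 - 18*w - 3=63*s^3 - 156*s^2 + 63*s + w^2*(189*s - 27) + w*(-252*s^2 + 225*s - 27) - 6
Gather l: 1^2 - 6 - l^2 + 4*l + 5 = -l^2 + 4*l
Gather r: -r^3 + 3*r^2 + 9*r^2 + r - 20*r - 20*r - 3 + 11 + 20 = -r^3 + 12*r^2 - 39*r + 28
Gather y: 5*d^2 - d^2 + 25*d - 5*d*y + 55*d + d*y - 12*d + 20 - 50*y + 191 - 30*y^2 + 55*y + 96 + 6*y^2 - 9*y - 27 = 4*d^2 + 68*d - 24*y^2 + y*(-4*d - 4) + 280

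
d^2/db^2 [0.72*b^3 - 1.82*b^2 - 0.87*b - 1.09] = 4.32*b - 3.64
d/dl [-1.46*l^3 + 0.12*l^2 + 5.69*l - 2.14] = -4.38*l^2 + 0.24*l + 5.69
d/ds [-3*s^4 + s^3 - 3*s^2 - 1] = 3*s*(-4*s^2 + s - 2)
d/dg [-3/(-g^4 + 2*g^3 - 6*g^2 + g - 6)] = 3*(-4*g^3 + 6*g^2 - 12*g + 1)/(g^4 - 2*g^3 + 6*g^2 - g + 6)^2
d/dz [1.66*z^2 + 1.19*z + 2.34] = 3.32*z + 1.19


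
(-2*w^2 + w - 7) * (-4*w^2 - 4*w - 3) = 8*w^4 + 4*w^3 + 30*w^2 + 25*w + 21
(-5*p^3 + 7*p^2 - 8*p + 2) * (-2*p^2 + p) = 10*p^5 - 19*p^4 + 23*p^3 - 12*p^2 + 2*p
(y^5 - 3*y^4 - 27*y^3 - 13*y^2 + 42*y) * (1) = y^5 - 3*y^4 - 27*y^3 - 13*y^2 + 42*y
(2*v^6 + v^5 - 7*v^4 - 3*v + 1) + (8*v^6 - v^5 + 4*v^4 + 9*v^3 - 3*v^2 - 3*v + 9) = 10*v^6 - 3*v^4 + 9*v^3 - 3*v^2 - 6*v + 10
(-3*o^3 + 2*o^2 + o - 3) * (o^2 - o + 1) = -3*o^5 + 5*o^4 - 4*o^3 - 2*o^2 + 4*o - 3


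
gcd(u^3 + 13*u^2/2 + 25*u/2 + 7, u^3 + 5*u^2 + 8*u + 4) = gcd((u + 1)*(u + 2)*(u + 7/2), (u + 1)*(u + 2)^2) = u^2 + 3*u + 2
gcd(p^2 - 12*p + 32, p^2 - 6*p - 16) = p - 8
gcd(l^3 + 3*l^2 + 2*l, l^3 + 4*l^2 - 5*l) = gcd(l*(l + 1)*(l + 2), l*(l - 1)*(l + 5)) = l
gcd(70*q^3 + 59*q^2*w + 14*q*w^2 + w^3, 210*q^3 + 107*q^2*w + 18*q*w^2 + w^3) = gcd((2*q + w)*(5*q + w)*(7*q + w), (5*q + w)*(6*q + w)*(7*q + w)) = 35*q^2 + 12*q*w + w^2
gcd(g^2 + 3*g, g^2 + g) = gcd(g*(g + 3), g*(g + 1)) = g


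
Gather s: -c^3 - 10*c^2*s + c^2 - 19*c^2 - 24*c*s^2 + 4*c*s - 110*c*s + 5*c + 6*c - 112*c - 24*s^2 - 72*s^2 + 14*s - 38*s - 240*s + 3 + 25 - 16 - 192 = -c^3 - 18*c^2 - 101*c + s^2*(-24*c - 96) + s*(-10*c^2 - 106*c - 264) - 180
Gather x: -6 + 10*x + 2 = 10*x - 4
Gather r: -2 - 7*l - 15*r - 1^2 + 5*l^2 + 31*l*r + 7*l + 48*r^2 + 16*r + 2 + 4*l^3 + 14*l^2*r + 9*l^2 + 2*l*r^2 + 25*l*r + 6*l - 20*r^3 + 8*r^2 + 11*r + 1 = 4*l^3 + 14*l^2 + 6*l - 20*r^3 + r^2*(2*l + 56) + r*(14*l^2 + 56*l + 12)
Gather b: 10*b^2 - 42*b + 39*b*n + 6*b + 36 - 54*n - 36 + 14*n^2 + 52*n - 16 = 10*b^2 + b*(39*n - 36) + 14*n^2 - 2*n - 16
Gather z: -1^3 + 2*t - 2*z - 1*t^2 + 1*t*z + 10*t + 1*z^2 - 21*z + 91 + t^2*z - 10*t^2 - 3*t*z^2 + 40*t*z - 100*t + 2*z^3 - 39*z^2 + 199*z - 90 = -11*t^2 - 88*t + 2*z^3 + z^2*(-3*t - 38) + z*(t^2 + 41*t + 176)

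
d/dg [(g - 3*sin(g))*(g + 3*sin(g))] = 2*g - 9*sin(2*g)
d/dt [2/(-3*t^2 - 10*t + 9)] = 4*(3*t + 5)/(3*t^2 + 10*t - 9)^2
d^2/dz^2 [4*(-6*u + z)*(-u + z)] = 8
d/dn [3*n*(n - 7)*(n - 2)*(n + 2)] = 12*n^3 - 63*n^2 - 24*n + 84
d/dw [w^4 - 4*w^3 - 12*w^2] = 4*w*(w^2 - 3*w - 6)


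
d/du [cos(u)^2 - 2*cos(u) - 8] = 2*(1 - cos(u))*sin(u)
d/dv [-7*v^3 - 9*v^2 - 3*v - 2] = -21*v^2 - 18*v - 3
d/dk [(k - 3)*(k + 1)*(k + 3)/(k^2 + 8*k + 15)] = (k^2 + 10*k - 7)/(k^2 + 10*k + 25)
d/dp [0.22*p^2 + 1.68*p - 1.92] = 0.44*p + 1.68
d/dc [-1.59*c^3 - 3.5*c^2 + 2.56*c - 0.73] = -4.77*c^2 - 7.0*c + 2.56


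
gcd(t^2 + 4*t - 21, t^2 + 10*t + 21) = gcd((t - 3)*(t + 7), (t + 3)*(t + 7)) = t + 7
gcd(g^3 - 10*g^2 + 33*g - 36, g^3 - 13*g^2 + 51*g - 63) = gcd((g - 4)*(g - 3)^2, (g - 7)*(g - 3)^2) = g^2 - 6*g + 9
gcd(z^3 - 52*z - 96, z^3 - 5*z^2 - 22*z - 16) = z^2 - 6*z - 16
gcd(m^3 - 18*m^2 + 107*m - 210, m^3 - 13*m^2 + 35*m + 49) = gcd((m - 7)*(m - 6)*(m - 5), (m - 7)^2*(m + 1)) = m - 7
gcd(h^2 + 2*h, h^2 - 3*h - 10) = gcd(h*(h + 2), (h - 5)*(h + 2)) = h + 2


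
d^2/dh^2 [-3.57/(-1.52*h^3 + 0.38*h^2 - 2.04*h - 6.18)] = ((2.7132 - 32.5584*h)*(1.52*h^3 - 0.38*h^2 + 2.04*h + 6.18) + 3.57*(4.56*h^2 - 0.76*h + 2.04)*(9.12*h^2 - 1.52*h + 4.08))/(1.52*h^3 - 0.38*h^2 + 2.04*h + 6.18)^3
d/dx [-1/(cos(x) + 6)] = -sin(x)/(cos(x) + 6)^2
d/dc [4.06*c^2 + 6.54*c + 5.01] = 8.12*c + 6.54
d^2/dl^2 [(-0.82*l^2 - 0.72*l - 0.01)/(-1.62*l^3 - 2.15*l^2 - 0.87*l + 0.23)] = (4.304016*l^6 + 11.337408*l^5 + 8.42724000000001*l^4 + 6.39397200000001*l^3 + 6.014118*l^2 + 2.270826*l + 0.399928)/(4.251528*l^9 + 16.92738*l^8 + 29.315034*l^7 + 26.308799*l^6 + 10.936719*l^5 - 0.252492000000001*l^4 - 1.665693*l^3 - 0.181056*l^2 + 0.138069*l - 0.012167)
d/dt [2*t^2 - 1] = 4*t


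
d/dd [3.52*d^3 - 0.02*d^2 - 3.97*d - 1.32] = 10.56*d^2 - 0.04*d - 3.97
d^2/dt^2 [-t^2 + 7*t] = -2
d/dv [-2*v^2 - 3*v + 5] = -4*v - 3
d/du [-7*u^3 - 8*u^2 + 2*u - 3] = -21*u^2 - 16*u + 2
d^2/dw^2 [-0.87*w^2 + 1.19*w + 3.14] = -1.74000000000000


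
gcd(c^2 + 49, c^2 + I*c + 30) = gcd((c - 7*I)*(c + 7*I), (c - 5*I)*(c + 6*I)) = 1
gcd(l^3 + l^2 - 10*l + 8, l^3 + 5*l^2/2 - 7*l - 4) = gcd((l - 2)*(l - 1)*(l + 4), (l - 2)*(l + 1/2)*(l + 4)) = l^2 + 2*l - 8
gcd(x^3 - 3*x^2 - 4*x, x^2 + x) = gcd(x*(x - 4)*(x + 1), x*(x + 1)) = x^2 + x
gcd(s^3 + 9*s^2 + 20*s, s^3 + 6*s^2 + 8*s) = s^2 + 4*s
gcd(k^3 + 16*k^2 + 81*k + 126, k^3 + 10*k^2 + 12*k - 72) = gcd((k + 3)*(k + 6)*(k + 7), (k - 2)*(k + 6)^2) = k + 6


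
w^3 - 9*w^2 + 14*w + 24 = (w - 6)*(w - 4)*(w + 1)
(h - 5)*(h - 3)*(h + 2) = h^3 - 6*h^2 - h + 30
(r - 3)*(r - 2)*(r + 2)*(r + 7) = r^4 + 4*r^3 - 25*r^2 - 16*r + 84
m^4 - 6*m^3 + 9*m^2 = m^2*(m - 3)^2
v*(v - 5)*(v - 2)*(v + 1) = v^4 - 6*v^3 + 3*v^2 + 10*v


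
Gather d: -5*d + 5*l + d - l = -4*d + 4*l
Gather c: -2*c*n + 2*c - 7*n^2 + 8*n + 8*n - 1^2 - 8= c*(2 - 2*n) - 7*n^2 + 16*n - 9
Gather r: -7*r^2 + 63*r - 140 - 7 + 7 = -7*r^2 + 63*r - 140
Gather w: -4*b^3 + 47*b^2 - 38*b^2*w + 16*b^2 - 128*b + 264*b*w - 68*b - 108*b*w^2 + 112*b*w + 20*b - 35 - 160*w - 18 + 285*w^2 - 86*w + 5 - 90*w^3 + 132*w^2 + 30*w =-4*b^3 + 63*b^2 - 176*b - 90*w^3 + w^2*(417 - 108*b) + w*(-38*b^2 + 376*b - 216) - 48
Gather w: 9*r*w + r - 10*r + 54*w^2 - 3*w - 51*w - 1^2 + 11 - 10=-9*r + 54*w^2 + w*(9*r - 54)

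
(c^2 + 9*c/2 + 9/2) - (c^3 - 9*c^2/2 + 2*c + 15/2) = -c^3 + 11*c^2/2 + 5*c/2 - 3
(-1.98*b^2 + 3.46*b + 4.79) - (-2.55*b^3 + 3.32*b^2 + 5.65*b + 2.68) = 2.55*b^3 - 5.3*b^2 - 2.19*b + 2.11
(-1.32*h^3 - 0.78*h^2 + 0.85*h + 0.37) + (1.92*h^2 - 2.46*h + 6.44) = -1.32*h^3 + 1.14*h^2 - 1.61*h + 6.81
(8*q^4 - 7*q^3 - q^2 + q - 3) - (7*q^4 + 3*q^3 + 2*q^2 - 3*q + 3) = q^4 - 10*q^3 - 3*q^2 + 4*q - 6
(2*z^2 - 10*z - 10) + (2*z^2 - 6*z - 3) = 4*z^2 - 16*z - 13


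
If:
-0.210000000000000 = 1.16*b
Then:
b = -0.18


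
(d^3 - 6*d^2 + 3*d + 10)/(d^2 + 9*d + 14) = (d^3 - 6*d^2 + 3*d + 10)/(d^2 + 9*d + 14)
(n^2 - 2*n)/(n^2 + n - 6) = n/(n + 3)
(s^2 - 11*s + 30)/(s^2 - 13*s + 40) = (s - 6)/(s - 8)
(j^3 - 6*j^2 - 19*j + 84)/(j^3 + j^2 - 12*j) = (j - 7)/j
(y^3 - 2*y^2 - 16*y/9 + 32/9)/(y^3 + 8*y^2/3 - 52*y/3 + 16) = (y + 4/3)/(y + 6)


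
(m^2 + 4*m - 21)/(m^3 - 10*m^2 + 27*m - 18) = (m + 7)/(m^2 - 7*m + 6)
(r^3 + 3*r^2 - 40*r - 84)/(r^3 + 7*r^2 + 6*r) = (r^3 + 3*r^2 - 40*r - 84)/(r*(r^2 + 7*r + 6))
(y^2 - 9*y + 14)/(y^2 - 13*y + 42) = (y - 2)/(y - 6)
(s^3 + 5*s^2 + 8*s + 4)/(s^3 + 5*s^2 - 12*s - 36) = (s^2 + 3*s + 2)/(s^2 + 3*s - 18)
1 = 1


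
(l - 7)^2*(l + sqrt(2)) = l^3 - 14*l^2 + sqrt(2)*l^2 - 14*sqrt(2)*l + 49*l + 49*sqrt(2)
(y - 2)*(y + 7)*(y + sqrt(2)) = y^3 + sqrt(2)*y^2 + 5*y^2 - 14*y + 5*sqrt(2)*y - 14*sqrt(2)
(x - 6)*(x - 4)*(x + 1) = x^3 - 9*x^2 + 14*x + 24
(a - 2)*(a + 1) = a^2 - a - 2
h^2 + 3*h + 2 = (h + 1)*(h + 2)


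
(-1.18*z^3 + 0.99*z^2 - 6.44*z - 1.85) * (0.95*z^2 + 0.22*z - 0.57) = -1.121*z^5 + 0.6809*z^4 - 5.2276*z^3 - 3.7386*z^2 + 3.2638*z + 1.0545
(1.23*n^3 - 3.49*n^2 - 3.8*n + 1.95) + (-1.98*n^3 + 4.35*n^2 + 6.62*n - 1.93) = -0.75*n^3 + 0.859999999999999*n^2 + 2.82*n + 0.02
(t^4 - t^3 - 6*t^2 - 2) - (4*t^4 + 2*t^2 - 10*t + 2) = -3*t^4 - t^3 - 8*t^2 + 10*t - 4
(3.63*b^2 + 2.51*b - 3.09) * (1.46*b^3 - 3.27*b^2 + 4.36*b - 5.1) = 5.2998*b^5 - 8.2055*b^4 + 3.1077*b^3 + 2.5349*b^2 - 26.2734*b + 15.759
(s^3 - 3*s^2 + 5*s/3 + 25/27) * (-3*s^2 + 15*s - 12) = -3*s^5 + 24*s^4 - 62*s^3 + 524*s^2/9 - 55*s/9 - 100/9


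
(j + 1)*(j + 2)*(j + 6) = j^3 + 9*j^2 + 20*j + 12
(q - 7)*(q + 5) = q^2 - 2*q - 35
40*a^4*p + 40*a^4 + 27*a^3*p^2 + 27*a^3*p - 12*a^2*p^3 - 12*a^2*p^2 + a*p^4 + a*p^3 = (-8*a + p)*(-5*a + p)*(a + p)*(a*p + a)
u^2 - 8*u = u*(u - 8)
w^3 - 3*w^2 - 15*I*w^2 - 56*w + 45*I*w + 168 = (w - 3)*(w - 8*I)*(w - 7*I)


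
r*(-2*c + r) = -2*c*r + r^2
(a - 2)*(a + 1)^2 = a^3 - 3*a - 2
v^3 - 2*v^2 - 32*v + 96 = (v - 4)^2*(v + 6)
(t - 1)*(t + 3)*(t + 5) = t^3 + 7*t^2 + 7*t - 15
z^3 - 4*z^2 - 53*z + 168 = (z - 8)*(z - 3)*(z + 7)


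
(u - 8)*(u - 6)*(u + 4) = u^3 - 10*u^2 - 8*u + 192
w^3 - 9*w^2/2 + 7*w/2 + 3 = (w - 3)*(w - 2)*(w + 1/2)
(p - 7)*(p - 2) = p^2 - 9*p + 14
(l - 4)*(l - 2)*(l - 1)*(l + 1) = l^4 - 6*l^3 + 7*l^2 + 6*l - 8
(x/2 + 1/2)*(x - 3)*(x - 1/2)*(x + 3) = x^4/2 + x^3/4 - 19*x^2/4 - 9*x/4 + 9/4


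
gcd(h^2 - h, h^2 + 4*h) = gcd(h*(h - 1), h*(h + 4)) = h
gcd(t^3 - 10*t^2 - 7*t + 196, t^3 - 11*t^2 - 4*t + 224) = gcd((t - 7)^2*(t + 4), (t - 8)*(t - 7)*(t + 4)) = t^2 - 3*t - 28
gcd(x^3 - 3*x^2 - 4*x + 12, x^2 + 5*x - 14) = x - 2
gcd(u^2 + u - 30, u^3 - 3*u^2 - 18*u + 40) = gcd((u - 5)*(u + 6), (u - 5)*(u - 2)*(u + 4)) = u - 5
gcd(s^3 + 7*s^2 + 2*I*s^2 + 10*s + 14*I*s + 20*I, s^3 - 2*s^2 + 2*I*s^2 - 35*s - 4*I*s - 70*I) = s^2 + s*(5 + 2*I) + 10*I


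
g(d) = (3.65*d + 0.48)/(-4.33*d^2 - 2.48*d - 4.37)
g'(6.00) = 0.02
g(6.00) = -0.13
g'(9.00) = 0.01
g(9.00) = -0.09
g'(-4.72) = 0.04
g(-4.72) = 0.19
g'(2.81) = 0.06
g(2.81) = -0.24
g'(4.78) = 0.03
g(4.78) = -0.16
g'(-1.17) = 0.04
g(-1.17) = 0.51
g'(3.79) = 0.04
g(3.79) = -0.19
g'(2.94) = 0.06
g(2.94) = -0.23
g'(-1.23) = 0.07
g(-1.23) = 0.51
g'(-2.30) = 0.13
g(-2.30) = 0.37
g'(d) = (3.65*d + 0.48)*(8.66*d + 2.48)/(-4.33*d^2 - 2.48*d - 4.37)^2 + 3.65/(-4.33*d^2 - 2.48*d - 4.37) = (15.8045*d^2 + 4.1568*d - 14.7601)/(18.7489*d^4 + 21.4768*d^3 + 43.9946*d^2 + 21.6752*d + 19.0969)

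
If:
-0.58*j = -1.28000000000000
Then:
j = 2.21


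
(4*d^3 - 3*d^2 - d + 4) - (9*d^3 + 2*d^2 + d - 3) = -5*d^3 - 5*d^2 - 2*d + 7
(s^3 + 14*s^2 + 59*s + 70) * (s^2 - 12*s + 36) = s^5 + 2*s^4 - 73*s^3 - 134*s^2 + 1284*s + 2520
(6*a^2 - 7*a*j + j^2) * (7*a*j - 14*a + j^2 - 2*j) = 42*a^3*j - 84*a^3 - 43*a^2*j^2 + 86*a^2*j + j^4 - 2*j^3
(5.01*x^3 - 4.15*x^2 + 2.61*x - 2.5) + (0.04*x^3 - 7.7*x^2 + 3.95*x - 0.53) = 5.05*x^3 - 11.85*x^2 + 6.56*x - 3.03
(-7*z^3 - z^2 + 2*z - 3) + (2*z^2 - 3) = -7*z^3 + z^2 + 2*z - 6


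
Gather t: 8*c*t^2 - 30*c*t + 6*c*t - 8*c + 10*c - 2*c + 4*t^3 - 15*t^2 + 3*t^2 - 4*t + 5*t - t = -24*c*t + 4*t^3 + t^2*(8*c - 12)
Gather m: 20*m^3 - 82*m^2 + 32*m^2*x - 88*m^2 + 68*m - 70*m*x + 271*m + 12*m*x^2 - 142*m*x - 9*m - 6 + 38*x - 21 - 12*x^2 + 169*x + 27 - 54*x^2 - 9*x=20*m^3 + m^2*(32*x - 170) + m*(12*x^2 - 212*x + 330) - 66*x^2 + 198*x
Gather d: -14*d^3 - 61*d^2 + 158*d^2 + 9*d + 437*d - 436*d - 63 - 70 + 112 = -14*d^3 + 97*d^2 + 10*d - 21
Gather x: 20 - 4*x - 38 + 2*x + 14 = -2*x - 4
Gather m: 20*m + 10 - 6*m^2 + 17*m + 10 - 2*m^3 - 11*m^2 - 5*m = -2*m^3 - 17*m^2 + 32*m + 20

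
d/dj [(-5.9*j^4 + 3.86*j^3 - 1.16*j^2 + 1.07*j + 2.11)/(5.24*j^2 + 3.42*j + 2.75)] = (-61.832*j^5 - 40.3076*j^4 - 38.4976*j^3 + 22.271*j^2 - 28.4928*j - 4.2737)/(27.4576*j^4 + 35.8416*j^3 + 40.5164*j^2 + 18.81*j + 7.5625)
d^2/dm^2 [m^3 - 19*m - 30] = 6*m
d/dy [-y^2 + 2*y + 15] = 2 - 2*y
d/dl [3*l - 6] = 3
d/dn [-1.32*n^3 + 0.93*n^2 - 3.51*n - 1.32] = -3.96*n^2 + 1.86*n - 3.51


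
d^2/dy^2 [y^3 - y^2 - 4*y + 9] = 6*y - 2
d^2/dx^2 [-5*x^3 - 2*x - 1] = -30*x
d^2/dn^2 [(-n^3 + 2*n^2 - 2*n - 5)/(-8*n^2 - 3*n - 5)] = 10*(29*n^3 + 249*n^2 + 39*n - 47)/(512*n^6 + 576*n^5 + 1176*n^4 + 747*n^3 + 735*n^2 + 225*n + 125)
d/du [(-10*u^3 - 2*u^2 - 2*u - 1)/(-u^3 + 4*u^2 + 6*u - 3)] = (-42*u^4 - 124*u^3 + 83*u^2 + 20*u + 12)/(u^6 - 8*u^5 + 4*u^4 + 54*u^3 + 12*u^2 - 36*u + 9)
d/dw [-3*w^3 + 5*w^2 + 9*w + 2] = -9*w^2 + 10*w + 9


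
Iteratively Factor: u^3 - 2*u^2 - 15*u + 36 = (u - 3)*(u^2 + u - 12) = (u - 3)*(u + 4)*(u - 3)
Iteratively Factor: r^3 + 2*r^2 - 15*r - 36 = (r + 3)*(r^2 - r - 12) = (r - 4)*(r + 3)*(r + 3)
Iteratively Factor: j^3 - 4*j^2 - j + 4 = (j + 1)*(j^2 - 5*j + 4) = (j - 1)*(j + 1)*(j - 4)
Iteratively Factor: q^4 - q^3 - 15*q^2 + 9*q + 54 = (q - 3)*(q^3 + 2*q^2 - 9*q - 18) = (q - 3)^2*(q^2 + 5*q + 6) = (q - 3)^2*(q + 3)*(q + 2)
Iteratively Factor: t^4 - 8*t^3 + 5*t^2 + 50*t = (t - 5)*(t^3 - 3*t^2 - 10*t) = (t - 5)*(t + 2)*(t^2 - 5*t) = (t - 5)^2*(t + 2)*(t)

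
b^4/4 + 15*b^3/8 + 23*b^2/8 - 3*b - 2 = (b/4 + 1)*(b - 1)*(b + 1/2)*(b + 4)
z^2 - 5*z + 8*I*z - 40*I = (z - 5)*(z + 8*I)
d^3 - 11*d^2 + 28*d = d*(d - 7)*(d - 4)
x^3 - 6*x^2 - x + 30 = (x - 5)*(x - 3)*(x + 2)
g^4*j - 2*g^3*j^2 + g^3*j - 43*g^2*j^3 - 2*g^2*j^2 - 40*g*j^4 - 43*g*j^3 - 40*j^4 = (g - 8*j)*(g + j)*(g + 5*j)*(g*j + j)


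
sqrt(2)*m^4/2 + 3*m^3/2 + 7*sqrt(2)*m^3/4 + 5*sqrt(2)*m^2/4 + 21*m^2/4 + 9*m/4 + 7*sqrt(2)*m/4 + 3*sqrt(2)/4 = (m + 1/2)*(m + 3)*(m + sqrt(2)/2)*(sqrt(2)*m/2 + 1)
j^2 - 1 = (j - 1)*(j + 1)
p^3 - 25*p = p*(p - 5)*(p + 5)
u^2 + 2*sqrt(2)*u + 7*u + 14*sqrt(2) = (u + 7)*(u + 2*sqrt(2))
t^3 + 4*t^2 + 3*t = t*(t + 1)*(t + 3)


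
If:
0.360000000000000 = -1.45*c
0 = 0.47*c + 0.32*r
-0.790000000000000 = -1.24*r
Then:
No Solution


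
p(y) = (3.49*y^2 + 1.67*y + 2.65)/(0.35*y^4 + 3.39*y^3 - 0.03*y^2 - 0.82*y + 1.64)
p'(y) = (6.98*y + 1.67)/(0.35*y^4 + 3.39*y^3 - 0.03*y^2 - 0.82*y + 1.64) + (3.49*y^2 + 1.67*y + 2.65)*(-1.4*y^3 - 10.17*y^2 + 0.06*y + 0.82)/(0.35*y^4 + 3.39*y^3 - 0.03*y^2 - 0.82*y + 1.64)^2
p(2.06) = 0.58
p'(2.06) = -0.44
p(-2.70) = -0.53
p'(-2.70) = -0.16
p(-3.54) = -0.44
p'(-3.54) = -0.06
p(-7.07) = -0.52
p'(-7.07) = 0.13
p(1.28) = 1.22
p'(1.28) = -1.43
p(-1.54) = -1.10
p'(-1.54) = -1.46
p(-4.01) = -0.42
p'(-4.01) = -0.03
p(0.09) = 1.80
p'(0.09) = 2.32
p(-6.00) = -0.43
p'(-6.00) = 0.05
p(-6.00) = -0.43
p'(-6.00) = 0.05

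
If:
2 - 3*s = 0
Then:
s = 2/3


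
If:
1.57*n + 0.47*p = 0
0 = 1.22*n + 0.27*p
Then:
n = 0.00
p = 0.00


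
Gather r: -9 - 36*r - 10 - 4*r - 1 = -40*r - 20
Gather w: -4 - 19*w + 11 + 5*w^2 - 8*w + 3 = 5*w^2 - 27*w + 10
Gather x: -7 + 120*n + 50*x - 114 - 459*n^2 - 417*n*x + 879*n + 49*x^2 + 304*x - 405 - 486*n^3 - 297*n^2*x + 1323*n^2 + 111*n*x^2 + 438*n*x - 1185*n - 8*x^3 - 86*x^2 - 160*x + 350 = -486*n^3 + 864*n^2 - 186*n - 8*x^3 + x^2*(111*n - 37) + x*(-297*n^2 + 21*n + 194) - 176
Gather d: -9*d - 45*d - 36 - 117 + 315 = 162 - 54*d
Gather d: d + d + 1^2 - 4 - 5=2*d - 8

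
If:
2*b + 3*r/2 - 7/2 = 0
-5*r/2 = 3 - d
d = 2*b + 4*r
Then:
No Solution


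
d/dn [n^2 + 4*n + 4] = 2*n + 4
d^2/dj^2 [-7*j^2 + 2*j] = -14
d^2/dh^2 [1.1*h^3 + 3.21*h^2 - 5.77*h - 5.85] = 6.6*h + 6.42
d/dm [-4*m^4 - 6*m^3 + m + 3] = -16*m^3 - 18*m^2 + 1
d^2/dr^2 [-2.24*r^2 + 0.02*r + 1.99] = -4.48000000000000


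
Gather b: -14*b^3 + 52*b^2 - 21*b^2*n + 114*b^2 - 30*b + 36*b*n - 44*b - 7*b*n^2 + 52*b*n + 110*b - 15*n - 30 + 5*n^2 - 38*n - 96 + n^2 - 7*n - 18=-14*b^3 + b^2*(166 - 21*n) + b*(-7*n^2 + 88*n + 36) + 6*n^2 - 60*n - 144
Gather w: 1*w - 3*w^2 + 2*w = -3*w^2 + 3*w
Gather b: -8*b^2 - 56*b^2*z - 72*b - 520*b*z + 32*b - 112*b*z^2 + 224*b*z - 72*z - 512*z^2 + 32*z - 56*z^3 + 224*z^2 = b^2*(-56*z - 8) + b*(-112*z^2 - 296*z - 40) - 56*z^3 - 288*z^2 - 40*z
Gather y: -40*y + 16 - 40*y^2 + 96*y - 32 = -40*y^2 + 56*y - 16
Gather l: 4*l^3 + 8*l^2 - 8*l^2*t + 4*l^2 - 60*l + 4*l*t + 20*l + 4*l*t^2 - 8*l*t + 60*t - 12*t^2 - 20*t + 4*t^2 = 4*l^3 + l^2*(12 - 8*t) + l*(4*t^2 - 4*t - 40) - 8*t^2 + 40*t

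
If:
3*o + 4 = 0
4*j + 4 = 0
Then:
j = -1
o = -4/3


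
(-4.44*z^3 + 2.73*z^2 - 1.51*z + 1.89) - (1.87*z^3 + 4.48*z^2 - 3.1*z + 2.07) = -6.31*z^3 - 1.75*z^2 + 1.59*z - 0.18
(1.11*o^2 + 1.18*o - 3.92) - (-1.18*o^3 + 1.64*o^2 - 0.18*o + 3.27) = 1.18*o^3 - 0.53*o^2 + 1.36*o - 7.19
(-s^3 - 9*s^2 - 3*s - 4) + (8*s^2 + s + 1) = -s^3 - s^2 - 2*s - 3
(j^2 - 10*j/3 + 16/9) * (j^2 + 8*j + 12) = j^4 + 14*j^3/3 - 116*j^2/9 - 232*j/9 + 64/3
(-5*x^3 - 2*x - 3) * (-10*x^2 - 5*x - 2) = 50*x^5 + 25*x^4 + 30*x^3 + 40*x^2 + 19*x + 6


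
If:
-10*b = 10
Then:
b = -1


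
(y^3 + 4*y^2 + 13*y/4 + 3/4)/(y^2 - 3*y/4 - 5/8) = 2*(2*y^2 + 7*y + 3)/(4*y - 5)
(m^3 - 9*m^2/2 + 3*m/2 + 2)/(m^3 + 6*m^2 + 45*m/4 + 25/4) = 2*(2*m^3 - 9*m^2 + 3*m + 4)/(4*m^3 + 24*m^2 + 45*m + 25)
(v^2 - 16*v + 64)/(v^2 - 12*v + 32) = (v - 8)/(v - 4)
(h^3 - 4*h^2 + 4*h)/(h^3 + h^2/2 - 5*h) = 2*(h - 2)/(2*h + 5)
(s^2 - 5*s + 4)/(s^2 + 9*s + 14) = (s^2 - 5*s + 4)/(s^2 + 9*s + 14)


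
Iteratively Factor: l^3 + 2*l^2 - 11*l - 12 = (l + 1)*(l^2 + l - 12) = (l + 1)*(l + 4)*(l - 3)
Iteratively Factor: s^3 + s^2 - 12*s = (s - 3)*(s^2 + 4*s) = s*(s - 3)*(s + 4)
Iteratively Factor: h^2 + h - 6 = (h + 3)*(h - 2)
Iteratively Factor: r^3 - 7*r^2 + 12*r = (r - 4)*(r^2 - 3*r) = (r - 4)*(r - 3)*(r)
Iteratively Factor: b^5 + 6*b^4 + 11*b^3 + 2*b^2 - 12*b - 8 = (b - 1)*(b^4 + 7*b^3 + 18*b^2 + 20*b + 8) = (b - 1)*(b + 2)*(b^3 + 5*b^2 + 8*b + 4) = (b - 1)*(b + 1)*(b + 2)*(b^2 + 4*b + 4) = (b - 1)*(b + 1)*(b + 2)^2*(b + 2)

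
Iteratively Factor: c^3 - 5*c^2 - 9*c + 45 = (c + 3)*(c^2 - 8*c + 15) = (c - 5)*(c + 3)*(c - 3)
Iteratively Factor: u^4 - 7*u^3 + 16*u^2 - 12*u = (u - 3)*(u^3 - 4*u^2 + 4*u) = u*(u - 3)*(u^2 - 4*u + 4) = u*(u - 3)*(u - 2)*(u - 2)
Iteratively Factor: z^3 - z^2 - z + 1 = (z - 1)*(z^2 - 1) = (z - 1)^2*(z + 1)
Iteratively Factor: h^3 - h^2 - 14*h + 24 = (h - 3)*(h^2 + 2*h - 8) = (h - 3)*(h + 4)*(h - 2)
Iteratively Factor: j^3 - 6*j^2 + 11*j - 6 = (j - 3)*(j^2 - 3*j + 2) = (j - 3)*(j - 2)*(j - 1)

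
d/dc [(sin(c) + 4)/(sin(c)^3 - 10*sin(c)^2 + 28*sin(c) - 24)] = 2*(-3*sin(c) + cos(c)^2 + 33)*cos(c)/((sin(c) - 6)^2*(sin(c) - 2)^3)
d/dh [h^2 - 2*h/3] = 2*h - 2/3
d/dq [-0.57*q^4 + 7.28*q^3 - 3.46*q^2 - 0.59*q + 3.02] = -2.28*q^3 + 21.84*q^2 - 6.92*q - 0.59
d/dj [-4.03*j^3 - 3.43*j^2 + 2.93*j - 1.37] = -12.09*j^2 - 6.86*j + 2.93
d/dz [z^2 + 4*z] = 2*z + 4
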